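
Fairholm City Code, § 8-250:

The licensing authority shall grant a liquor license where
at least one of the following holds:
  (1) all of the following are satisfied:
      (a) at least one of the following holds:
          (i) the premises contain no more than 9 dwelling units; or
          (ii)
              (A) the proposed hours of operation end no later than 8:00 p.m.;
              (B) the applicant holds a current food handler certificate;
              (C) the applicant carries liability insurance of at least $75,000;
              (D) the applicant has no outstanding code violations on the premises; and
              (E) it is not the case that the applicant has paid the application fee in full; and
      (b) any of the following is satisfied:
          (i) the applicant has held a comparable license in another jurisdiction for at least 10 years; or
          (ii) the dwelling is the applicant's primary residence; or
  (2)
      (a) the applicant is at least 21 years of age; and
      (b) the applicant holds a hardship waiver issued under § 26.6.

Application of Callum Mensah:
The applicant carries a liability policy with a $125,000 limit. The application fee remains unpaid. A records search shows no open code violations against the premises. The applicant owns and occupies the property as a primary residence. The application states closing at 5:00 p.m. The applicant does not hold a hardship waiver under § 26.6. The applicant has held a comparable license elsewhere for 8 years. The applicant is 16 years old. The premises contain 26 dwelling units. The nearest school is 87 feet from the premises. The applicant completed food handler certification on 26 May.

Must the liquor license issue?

(i) ≤ 9 units — not met.
(A) closes by 8 p.m. — satisfied.
(B) food handler cert. — met.
(C) insurance ≥ $75,000 — holds.
(D) no code violations — met.
(E) not (fee paid) — met.
(ii): T AND T AND T AND T AND T → true.
(a): F OR T → true.
(i) prior license ≥ 10 yr — fails.
(ii) primary residence — satisfied.
(b) = F OR T = true.
So (1) is satisfied (T AND T).
(a) age ≥ 21 — fails.
(b) hardship waiver — not met.
So (2) is not satisfied (F AND F).
So Overall is satisfied (T OR F).

Yes — granted.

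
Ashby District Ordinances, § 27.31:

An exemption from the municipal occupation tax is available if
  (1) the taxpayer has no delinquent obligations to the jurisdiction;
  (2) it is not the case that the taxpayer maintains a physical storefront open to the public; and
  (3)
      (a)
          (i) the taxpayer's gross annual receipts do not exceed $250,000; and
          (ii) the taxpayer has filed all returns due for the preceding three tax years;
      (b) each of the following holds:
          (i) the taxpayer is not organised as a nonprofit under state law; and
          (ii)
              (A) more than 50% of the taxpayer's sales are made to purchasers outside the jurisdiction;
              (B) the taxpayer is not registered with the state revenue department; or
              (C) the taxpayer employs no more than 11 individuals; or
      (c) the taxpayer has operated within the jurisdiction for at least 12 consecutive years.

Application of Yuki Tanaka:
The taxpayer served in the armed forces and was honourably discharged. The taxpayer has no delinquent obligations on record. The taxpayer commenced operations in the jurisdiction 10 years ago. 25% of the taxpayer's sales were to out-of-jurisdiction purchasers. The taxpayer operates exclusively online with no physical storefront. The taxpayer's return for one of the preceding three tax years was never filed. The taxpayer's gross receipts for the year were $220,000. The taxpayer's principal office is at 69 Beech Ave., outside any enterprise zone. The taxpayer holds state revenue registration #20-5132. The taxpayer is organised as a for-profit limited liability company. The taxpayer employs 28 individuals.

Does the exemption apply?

(1) no delinquency — satisfied.
(2) not (has storefront) — met.
(i) receipts ≤ $250,000 — holds.
(ii) returns current — not satisfied.
(a) = T AND F = false.
(i) not (nonprofit) — met.
(A) >50% out-of-jur. sales — not satisfied.
(B) not (state-registered) — not met.
(C) ≤ 11 employees — not met.
(ii): F OR F OR F → false.
(b): T AND F → false.
(c) ≥ 12 yrs in jurisdiction — not met.
So (3) is not satisfied (F OR F OR F).
Overall = T AND T AND F = false.

No — not exempt.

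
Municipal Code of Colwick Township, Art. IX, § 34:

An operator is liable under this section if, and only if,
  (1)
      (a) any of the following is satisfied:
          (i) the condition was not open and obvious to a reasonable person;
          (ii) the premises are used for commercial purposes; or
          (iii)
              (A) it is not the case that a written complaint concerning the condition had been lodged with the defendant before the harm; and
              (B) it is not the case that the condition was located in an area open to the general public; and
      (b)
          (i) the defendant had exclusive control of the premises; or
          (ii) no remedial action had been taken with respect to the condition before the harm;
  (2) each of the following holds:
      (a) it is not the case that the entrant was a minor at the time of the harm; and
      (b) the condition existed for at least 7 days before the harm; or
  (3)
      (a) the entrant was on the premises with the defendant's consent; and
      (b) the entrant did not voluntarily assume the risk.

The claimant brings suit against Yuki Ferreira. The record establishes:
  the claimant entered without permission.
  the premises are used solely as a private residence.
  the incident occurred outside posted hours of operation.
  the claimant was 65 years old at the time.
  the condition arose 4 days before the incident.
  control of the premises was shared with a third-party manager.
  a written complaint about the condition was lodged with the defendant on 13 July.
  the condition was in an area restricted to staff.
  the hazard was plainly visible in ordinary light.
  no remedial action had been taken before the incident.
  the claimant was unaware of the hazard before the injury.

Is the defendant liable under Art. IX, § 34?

No — not liable.

(i) not open/obvious — not satisfied.
(ii) commercial use — not met.
(A) not (complaint lodged) — not met.
(B) not (public area) — satisfied.
So (iii) is not satisfied (F AND T).
So (a) is not satisfied (F OR F OR F).
(i) exclusive control — fails.
(ii) no remedial action — satisfied.
(b): F OR T → true.
(1) = F AND T = false.
(a) not (entrant a minor) — met.
(b) condition ≥7 days old — fails.
So (2) is not satisfied (T AND F).
(a) consent to enter — fails.
(b) no assumed risk — holds.
(3): F AND T → false.
Overall: F OR F OR F → false.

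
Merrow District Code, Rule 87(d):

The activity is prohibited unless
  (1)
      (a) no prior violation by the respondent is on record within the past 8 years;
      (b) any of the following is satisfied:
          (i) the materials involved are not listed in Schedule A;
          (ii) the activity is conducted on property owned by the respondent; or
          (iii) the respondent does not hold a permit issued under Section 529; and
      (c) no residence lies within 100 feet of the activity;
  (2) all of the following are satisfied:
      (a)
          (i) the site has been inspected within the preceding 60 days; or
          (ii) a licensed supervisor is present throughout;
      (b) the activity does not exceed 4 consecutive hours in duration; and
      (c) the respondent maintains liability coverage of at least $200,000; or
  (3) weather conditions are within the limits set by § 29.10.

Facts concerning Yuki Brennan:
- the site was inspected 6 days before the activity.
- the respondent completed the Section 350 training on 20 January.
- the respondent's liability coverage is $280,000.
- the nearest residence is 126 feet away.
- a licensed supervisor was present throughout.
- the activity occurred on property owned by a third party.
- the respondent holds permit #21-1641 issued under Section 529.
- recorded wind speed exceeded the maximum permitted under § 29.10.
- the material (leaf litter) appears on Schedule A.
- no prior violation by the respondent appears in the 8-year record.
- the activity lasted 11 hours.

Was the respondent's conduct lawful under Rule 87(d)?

(a) no prior violation — holds.
(i) not (Schedule A material) — not satisfied.
(ii) own property — fails.
(iii) not (holds permit) — not satisfied.
(b) = F OR F OR F = false.
(c) no residence in 100 ft — met.
(1) = T AND F AND T = false.
(i) site inspected — holds.
(ii) supervisor present — satisfied.
So (a) is satisfied (T OR T).
(b) ≤ 4 hrs duration — not satisfied.
(c) coverage ≥ $200,000 — met.
(2): T AND F AND T → false.
(3) weather ok — not met.
So Overall is not satisfied (F OR F OR F).

No — unlawful.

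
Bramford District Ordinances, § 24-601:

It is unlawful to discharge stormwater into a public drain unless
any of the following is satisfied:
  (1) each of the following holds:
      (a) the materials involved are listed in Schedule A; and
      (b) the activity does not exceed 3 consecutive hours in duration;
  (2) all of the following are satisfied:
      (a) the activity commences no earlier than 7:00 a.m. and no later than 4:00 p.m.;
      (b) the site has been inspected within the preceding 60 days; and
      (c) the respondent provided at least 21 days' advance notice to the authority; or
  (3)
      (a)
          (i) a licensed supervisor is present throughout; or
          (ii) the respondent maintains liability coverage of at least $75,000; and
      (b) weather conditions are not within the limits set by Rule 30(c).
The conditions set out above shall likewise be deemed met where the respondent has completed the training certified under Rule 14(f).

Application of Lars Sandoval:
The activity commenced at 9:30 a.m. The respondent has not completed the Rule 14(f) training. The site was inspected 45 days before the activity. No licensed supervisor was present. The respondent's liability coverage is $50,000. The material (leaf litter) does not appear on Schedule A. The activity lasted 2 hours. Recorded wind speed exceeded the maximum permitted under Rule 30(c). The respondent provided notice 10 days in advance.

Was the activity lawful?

(a) Schedule A material — fails.
(b) ≤ 3 hrs duration — satisfied.
(1): F AND T → false.
(a) start within hours — holds.
(b) site inspected — holds.
(c) ≥21 days' notice — fails.
(2) = T AND T AND F = false.
(i) supervisor present — fails.
(ii) coverage ≥ $75,000 — not satisfied.
So (a) is not satisfied (F OR F).
(b) not (weather ok) — holds.
(3): F AND T → false.
Overall: F OR F OR F → false.
Exception (training certified) — not satisfied.
Result: main false OR exception false → false.

No — unlawful.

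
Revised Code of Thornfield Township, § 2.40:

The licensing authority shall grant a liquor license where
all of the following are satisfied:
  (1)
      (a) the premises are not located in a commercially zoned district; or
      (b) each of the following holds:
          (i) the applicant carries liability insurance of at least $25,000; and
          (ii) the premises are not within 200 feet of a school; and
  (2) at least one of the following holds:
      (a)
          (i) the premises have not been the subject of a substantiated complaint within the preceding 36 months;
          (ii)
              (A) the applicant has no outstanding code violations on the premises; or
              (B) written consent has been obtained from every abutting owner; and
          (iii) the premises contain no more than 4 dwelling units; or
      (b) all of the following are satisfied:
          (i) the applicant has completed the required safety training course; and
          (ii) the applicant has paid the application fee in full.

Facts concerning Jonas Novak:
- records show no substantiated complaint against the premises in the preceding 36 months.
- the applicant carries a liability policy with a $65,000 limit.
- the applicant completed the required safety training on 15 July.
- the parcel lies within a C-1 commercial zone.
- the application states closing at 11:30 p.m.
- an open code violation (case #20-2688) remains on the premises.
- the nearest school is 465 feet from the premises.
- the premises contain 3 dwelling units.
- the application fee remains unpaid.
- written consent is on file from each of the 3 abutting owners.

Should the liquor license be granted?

Yes — granted.

(a) not (commercially zoned) — not satisfied.
(i) insurance ≥ $25,000 — satisfied.
(ii) ≥200 ft from school — met.
So (b) is satisfied (T AND T).
(1): F OR T → true.
(i) no complaint in 36 mo. — satisfied.
(A) no code violations — not satisfied.
(B) all abutters consent — met.
(ii) = F OR T = true.
(iii) ≤ 4 units — holds.
(a) = T AND T AND T = true.
(i) safety training — met.
(ii) fee paid — not satisfied.
(b): T AND F → false.
(2) = T OR F = true.
So Overall is satisfied (T AND T).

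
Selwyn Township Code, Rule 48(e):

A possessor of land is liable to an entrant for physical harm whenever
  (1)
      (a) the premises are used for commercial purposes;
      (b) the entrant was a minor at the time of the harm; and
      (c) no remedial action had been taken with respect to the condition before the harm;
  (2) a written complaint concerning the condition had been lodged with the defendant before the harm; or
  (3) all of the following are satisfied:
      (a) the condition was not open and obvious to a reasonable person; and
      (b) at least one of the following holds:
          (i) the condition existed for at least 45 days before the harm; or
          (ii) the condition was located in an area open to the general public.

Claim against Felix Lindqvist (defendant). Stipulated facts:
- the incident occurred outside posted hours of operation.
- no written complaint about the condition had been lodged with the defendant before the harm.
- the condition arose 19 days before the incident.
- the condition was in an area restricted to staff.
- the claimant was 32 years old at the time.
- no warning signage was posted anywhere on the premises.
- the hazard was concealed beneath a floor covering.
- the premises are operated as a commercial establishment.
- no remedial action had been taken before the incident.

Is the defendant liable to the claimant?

(a) commercial use — holds.
(b) entrant a minor — not satisfied.
(c) no remedial action — met.
(1) = T AND F AND T = false.
(2) complaint lodged — fails.
(a) not open/obvious — satisfied.
(i) condition ≥45 days old — fails.
(ii) public area — not met.
(b) = F OR F = false.
(3) = T AND F = false.
So Overall is not satisfied (F OR F OR F).

No — not liable.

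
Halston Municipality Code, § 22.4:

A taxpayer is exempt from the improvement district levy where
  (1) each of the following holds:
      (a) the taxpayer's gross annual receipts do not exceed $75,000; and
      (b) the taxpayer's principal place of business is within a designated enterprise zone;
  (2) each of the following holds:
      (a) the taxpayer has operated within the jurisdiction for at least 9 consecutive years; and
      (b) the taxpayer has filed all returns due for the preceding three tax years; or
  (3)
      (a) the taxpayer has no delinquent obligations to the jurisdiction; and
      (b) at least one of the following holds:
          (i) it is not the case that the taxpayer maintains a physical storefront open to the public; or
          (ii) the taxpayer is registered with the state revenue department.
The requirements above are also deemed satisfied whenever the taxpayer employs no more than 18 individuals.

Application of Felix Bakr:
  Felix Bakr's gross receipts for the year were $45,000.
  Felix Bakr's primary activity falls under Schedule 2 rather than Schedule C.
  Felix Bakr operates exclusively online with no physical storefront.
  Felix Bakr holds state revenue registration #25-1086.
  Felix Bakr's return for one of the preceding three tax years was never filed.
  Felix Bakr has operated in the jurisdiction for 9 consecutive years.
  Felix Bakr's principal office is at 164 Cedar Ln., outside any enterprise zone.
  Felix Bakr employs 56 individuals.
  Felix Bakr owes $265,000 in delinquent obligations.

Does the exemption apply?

(a) receipts ≤ $75,000 — satisfied.
(b) in enterprise zone — fails.
So (1) is not satisfied (T AND F).
(a) ≥ 9 yrs in jurisdiction — met.
(b) returns current — fails.
(2): T AND F → false.
(a) no delinquency — fails.
(i) not (has storefront) — holds.
(ii) state-registered — holds.
So (b) is satisfied (T OR T).
(3): F AND T → false.
Overall = F OR F OR F = false.
Exception (≤ 18 employees) — not satisfied.
Result: main false OR exception false → false.

No — not exempt.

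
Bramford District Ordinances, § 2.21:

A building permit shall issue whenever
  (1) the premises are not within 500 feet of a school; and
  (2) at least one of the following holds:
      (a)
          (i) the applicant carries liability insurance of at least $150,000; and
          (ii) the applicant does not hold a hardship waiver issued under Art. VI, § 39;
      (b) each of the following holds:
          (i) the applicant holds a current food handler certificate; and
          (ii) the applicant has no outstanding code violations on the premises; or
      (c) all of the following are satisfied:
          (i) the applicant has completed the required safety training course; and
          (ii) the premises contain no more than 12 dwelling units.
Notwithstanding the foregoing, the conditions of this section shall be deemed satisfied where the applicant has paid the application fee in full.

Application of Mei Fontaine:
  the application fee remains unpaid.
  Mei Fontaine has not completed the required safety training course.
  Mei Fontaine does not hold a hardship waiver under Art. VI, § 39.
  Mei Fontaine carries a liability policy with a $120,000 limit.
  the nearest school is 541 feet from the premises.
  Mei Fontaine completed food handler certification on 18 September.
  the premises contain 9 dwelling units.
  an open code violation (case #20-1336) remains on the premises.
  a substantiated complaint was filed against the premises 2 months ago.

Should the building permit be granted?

(1) ≥500 ft from school — met.
(i) insurance ≥ $150,000 — fails.
(ii) not (hardship waiver) — satisfied.
(a): F AND T → false.
(i) food handler cert. — holds.
(ii) no code violations — not satisfied.
(b) = T AND F = false.
(i) safety training — not satisfied.
(ii) ≤ 12 units — holds.
(c): F AND T → false.
So (2) is not satisfied (F OR F OR F).
So Overall is not satisfied (T AND F).
Exception (fee paid) — not satisfied.
Result: main false OR exception false → false.

No — denied.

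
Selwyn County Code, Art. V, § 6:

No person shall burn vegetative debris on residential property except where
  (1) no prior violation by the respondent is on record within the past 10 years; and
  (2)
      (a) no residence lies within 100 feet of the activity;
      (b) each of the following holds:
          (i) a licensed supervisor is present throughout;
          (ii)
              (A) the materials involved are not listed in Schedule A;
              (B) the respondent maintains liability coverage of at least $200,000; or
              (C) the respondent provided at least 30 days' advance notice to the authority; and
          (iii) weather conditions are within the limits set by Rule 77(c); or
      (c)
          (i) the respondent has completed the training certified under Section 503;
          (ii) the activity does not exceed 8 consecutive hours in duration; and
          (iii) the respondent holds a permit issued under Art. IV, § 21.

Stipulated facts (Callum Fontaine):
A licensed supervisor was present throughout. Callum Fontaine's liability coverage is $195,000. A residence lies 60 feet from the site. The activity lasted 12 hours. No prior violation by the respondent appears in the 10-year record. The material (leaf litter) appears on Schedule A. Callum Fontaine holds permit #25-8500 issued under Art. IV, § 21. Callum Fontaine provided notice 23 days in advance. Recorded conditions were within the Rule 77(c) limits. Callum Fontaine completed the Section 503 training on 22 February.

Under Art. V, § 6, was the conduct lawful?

No — unlawful.

(1) no prior violation — satisfied.
(a) no residence in 100 ft — fails.
(i) supervisor present — satisfied.
(A) not (Schedule A material) — not satisfied.
(B) coverage ≥ $200,000 — fails.
(C) ≥30 days' notice — not satisfied.
(ii) = F OR F OR F = false.
(iii) weather ok — met.
So (b) is not satisfied (T AND F AND T).
(i) training certified — met.
(ii) ≤ 8 hrs duration — not met.
(iii) holds permit — satisfied.
(c) = T AND F AND T = false.
(2) = F OR F OR F = false.
Overall: T AND F → false.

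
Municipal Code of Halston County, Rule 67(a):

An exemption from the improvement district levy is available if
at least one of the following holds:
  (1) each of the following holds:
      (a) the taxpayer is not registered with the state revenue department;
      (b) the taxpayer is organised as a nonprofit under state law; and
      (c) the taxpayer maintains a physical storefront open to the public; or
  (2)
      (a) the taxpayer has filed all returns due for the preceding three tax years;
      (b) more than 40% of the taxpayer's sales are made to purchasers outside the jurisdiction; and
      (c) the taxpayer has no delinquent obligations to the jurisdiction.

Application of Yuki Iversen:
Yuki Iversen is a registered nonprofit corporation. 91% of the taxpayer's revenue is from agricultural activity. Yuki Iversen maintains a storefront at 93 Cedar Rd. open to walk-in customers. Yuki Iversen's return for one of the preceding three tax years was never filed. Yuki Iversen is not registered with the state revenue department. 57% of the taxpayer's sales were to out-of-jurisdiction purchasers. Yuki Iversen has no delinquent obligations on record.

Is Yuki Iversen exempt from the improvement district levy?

Yes — exempt.

(a) not (state-registered) — holds.
(b) nonprofit — holds.
(c) has storefront — holds.
(1): T AND T AND T → true.
(a) returns current — fails.
(b) >40% out-of-jur. sales — holds.
(c) no delinquency — satisfied.
(2): F AND T AND T → false.
So Overall is satisfied (T OR F).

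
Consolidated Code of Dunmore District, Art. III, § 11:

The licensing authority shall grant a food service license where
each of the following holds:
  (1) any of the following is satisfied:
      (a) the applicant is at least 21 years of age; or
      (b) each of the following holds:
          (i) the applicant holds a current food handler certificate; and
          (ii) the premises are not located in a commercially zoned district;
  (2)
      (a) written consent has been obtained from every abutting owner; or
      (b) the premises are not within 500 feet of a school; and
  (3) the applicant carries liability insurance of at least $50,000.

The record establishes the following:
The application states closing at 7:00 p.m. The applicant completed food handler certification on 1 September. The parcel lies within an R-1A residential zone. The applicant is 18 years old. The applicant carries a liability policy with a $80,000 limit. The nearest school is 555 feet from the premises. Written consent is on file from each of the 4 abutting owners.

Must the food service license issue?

(a) age ≥ 21 — fails.
(i) food handler cert. — holds.
(ii) not (commercially zoned) — met.
(b) = T AND T = true.
So (1) is satisfied (F OR T).
(a) all abutters consent — met.
(b) ≥500 ft from school — met.
So (2) is satisfied (T OR T).
(3) insurance ≥ $50,000 — holds.
Overall: T AND T AND T → true.

Yes — granted.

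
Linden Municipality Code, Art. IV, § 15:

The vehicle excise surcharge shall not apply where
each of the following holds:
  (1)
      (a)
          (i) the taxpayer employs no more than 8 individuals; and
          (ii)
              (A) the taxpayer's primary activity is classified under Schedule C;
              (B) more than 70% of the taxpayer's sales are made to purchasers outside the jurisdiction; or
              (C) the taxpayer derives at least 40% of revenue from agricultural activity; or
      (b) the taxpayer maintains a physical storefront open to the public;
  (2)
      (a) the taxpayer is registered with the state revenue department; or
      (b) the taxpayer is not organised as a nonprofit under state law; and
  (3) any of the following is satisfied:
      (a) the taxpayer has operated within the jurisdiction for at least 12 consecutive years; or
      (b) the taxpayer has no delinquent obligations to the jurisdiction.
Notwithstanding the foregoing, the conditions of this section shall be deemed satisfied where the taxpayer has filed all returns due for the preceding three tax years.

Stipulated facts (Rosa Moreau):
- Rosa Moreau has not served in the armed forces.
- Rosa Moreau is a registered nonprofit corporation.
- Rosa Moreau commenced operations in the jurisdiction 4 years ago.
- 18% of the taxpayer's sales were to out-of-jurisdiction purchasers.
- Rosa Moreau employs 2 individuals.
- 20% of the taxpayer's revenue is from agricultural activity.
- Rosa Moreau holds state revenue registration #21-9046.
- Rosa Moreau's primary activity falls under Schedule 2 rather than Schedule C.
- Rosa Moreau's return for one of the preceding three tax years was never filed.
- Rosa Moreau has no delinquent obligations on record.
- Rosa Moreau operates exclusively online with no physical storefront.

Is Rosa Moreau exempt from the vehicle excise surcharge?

(i) ≤ 8 employees — holds.
(A) Schedule C activity — not satisfied.
(B) >70% out-of-jur. sales — fails.
(C) ≥40% agricultural — not met.
(ii): F OR F OR F → false.
So (a) is not satisfied (T AND F).
(b) has storefront — not satisfied.
(1): F OR F → false.
(a) state-registered — met.
(b) not (nonprofit) — not satisfied.
So (2) is satisfied (T OR F).
(a) ≥ 12 yrs in jurisdiction — not met.
(b) no delinquency — met.
(3): F OR T → true.
Overall: F AND T AND T → false.
Exception (returns current) — not satisfied.
Result: main false OR exception false → false.

No — not exempt.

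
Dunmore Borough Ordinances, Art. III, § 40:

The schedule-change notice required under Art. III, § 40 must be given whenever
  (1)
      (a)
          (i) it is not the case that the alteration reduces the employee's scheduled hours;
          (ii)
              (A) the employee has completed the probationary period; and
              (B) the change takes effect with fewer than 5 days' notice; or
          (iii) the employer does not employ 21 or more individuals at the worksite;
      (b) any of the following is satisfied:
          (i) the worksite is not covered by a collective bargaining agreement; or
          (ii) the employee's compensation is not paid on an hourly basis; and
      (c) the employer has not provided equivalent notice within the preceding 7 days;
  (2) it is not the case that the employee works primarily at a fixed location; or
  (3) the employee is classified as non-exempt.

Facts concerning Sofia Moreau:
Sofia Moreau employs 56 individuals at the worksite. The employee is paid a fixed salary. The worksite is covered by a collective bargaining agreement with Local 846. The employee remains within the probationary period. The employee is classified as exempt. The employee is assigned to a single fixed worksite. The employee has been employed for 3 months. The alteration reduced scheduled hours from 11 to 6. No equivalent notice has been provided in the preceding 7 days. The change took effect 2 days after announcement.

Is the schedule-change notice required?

No — not required.

(i) not (hours reduced) — not met.
(A) past probation — fails.
(B) < 5 days' notice — met.
(ii): F AND T → false.
(iii) not (≥ 21 at site) — fails.
So (a) is not satisfied (F OR F OR F).
(i) no CBA — fails.
(ii) not (hourly-paid) — met.
(b) = F OR T = true.
(c) no recent notice — satisfied.
So (1) is not satisfied (F AND T AND T).
(2) not (fixed location) — fails.
(3) non-exempt — not satisfied.
Overall: F OR F OR F → false.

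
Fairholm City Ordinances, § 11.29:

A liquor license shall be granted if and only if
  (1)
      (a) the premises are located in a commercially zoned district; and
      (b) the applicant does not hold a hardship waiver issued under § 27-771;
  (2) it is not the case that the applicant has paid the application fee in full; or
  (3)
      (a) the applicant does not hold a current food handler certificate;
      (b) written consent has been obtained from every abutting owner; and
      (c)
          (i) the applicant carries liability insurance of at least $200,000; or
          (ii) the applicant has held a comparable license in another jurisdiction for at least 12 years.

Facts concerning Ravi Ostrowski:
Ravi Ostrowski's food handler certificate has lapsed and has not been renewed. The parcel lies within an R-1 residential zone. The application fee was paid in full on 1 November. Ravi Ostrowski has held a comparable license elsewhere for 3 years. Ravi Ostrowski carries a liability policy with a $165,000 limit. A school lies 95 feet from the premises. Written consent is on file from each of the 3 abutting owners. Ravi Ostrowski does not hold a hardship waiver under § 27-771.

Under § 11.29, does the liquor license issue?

(a) commercially zoned — not satisfied.
(b) not (hardship waiver) — satisfied.
So (1) is not satisfied (F AND T).
(2) not (fee paid) — not satisfied.
(a) not (food handler cert.) — holds.
(b) all abutters consent — holds.
(i) insurance ≥ $200,000 — not satisfied.
(ii) prior license ≥ 12 yr — fails.
So (c) is not satisfied (F OR F).
(3) = T AND T AND F = false.
Overall: F OR F OR F → false.

No — denied.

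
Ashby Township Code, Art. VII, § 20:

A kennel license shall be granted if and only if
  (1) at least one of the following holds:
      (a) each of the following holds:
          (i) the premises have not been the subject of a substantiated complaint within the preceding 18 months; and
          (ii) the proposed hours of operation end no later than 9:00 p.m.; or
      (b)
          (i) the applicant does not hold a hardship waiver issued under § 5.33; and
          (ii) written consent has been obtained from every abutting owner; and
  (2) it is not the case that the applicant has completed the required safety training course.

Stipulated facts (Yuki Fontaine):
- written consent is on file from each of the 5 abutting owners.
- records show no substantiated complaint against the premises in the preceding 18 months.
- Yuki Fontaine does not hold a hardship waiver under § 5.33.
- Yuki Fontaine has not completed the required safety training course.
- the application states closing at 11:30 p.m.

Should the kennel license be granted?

Yes — granted.

(i) no complaint in 18 mo. — holds.
(ii) closes by 9 p.m. — fails.
(a): T AND F → false.
(i) not (hardship waiver) — satisfied.
(ii) all abutters consent — satisfied.
(b): T AND T → true.
(1): F OR T → true.
(2) not (safety training) — met.
Overall = T AND T = true.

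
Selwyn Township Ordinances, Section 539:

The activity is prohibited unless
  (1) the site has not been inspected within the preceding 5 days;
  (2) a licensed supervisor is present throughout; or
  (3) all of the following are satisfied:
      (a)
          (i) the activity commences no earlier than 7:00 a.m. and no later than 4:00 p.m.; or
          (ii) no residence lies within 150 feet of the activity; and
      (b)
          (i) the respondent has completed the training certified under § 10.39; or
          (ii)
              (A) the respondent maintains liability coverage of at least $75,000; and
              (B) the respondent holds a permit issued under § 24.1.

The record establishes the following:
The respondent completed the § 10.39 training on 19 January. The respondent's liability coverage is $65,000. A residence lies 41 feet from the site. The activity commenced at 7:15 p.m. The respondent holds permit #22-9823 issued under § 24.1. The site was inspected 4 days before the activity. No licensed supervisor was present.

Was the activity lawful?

(1) not (site inspected) — not satisfied.
(2) supervisor present — not satisfied.
(i) start within hours — not met.
(ii) no residence in 150 ft — not met.
(a) = F OR F = false.
(i) training certified — met.
(A) coverage ≥ $75,000 — not satisfied.
(B) holds permit — holds.
(ii): F AND T → false.
(b) = T OR F = true.
So (3) is not satisfied (F AND T).
Overall = F OR F OR F = false.

No — unlawful.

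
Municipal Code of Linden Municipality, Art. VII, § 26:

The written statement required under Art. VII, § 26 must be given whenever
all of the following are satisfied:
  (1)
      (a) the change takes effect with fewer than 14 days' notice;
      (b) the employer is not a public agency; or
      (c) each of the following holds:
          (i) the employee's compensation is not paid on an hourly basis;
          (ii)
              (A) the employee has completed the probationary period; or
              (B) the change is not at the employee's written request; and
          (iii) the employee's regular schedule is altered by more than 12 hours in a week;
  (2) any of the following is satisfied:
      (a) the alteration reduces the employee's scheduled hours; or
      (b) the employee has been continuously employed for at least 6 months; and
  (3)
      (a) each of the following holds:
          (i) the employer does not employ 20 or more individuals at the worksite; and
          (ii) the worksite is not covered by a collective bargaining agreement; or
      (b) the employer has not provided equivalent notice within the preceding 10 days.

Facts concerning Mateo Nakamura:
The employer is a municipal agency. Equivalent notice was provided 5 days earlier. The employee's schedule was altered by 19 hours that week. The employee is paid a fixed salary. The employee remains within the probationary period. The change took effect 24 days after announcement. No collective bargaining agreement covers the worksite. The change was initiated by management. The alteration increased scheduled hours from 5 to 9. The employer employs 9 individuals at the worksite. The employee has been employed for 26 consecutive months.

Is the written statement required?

(a) < 14 days' notice — not satisfied.
(b) not (public agency) — fails.
(i) not (hourly-paid) — satisfied.
(A) past probation — fails.
(B) not employee-requested — met.
(ii): F OR T → true.
(iii) schedule shift > 12h — met.
(c) = T AND T AND T = true.
(1) = F OR F OR T = true.
(a) hours reduced — fails.
(b) tenure ≥ 6 mo. — holds.
(2) = F OR T = true.
(i) not (≥ 20 at site) — satisfied.
(ii) no CBA — satisfied.
So (a) is satisfied (T AND T).
(b) no recent notice — fails.
(3) = T OR F = true.
So Overall is satisfied (T AND T AND T).

Yes — required.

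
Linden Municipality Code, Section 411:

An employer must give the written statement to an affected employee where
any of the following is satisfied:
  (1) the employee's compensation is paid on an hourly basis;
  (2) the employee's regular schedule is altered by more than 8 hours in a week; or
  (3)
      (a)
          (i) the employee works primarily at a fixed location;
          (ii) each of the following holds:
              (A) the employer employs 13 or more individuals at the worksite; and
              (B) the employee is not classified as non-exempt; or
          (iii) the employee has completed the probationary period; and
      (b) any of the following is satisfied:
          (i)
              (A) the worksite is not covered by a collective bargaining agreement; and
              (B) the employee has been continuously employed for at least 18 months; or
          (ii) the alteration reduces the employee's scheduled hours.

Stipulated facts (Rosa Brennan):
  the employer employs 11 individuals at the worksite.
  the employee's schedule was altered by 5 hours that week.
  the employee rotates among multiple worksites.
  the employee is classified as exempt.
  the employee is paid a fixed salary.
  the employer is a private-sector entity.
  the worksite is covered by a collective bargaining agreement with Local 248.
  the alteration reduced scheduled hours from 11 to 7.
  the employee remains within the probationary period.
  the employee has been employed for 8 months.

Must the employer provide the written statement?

No — not required.

(1) hourly-paid — not met.
(2) schedule shift > 8h — not met.
(i) fixed location — not satisfied.
(A) ≥ 13 at site — fails.
(B) not (non-exempt) — holds.
(ii): F AND T → false.
(iii) past probation — not satisfied.
So (a) is not satisfied (F OR F OR F).
(A) no CBA — not met.
(B) tenure ≥ 18 mo. — not satisfied.
(i): F AND F → false.
(ii) hours reduced — met.
(b): F OR T → true.
(3) = F AND T = false.
Overall = F OR F OR F = false.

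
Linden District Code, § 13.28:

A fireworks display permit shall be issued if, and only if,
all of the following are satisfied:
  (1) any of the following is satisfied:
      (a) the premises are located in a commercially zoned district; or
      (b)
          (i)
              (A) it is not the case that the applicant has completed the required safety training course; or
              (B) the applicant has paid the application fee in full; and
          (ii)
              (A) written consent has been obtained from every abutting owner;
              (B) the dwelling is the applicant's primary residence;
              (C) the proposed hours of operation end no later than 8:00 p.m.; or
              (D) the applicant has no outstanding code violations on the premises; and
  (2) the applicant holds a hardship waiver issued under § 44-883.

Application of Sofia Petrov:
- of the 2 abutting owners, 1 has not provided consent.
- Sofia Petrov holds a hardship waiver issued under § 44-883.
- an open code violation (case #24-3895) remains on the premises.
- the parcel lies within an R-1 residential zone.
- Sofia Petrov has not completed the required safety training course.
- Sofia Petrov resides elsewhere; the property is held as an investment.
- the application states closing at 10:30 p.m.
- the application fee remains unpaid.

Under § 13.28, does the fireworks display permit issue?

No — denied.

(a) commercially zoned — fails.
(A) not (safety training) — satisfied.
(B) fee paid — fails.
(i) = T OR F = true.
(A) all abutters consent — not met.
(B) primary residence — not met.
(C) closes by 8 p.m. — not met.
(D) no code violations — not satisfied.
(ii): F OR F OR F OR F → false.
So (b) is not satisfied (T AND F).
So (1) is not satisfied (F OR F).
(2) hardship waiver — satisfied.
Overall: F AND T → false.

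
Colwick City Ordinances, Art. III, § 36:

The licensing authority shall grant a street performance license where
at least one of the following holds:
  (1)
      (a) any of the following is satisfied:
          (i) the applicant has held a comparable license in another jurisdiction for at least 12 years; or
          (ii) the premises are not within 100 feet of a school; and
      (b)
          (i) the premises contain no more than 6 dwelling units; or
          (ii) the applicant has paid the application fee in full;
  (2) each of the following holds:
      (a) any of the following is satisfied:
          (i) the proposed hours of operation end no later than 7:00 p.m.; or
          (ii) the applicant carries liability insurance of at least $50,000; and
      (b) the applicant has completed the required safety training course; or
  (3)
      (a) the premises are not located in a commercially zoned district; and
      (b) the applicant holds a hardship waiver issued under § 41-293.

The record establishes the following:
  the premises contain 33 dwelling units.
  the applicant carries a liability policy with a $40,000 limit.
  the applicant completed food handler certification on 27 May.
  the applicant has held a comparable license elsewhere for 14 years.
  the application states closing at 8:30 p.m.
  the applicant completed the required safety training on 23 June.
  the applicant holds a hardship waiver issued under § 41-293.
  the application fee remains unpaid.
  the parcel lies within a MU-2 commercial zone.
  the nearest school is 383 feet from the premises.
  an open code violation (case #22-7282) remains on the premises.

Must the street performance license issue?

No — denied.

(i) prior license ≥ 12 yr — holds.
(ii) ≥100 ft from school — met.
(a): T OR T → true.
(i) ≤ 6 units — not satisfied.
(ii) fee paid — not satisfied.
(b): F OR F → false.
(1) = T AND F = false.
(i) closes by 7 p.m. — not met.
(ii) insurance ≥ $50,000 — not met.
(a): F OR F → false.
(b) safety training — met.
(2): F AND T → false.
(a) not (commercially zoned) — not satisfied.
(b) hardship waiver — holds.
So (3) is not satisfied (F AND T).
So Overall is not satisfied (F OR F OR F).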